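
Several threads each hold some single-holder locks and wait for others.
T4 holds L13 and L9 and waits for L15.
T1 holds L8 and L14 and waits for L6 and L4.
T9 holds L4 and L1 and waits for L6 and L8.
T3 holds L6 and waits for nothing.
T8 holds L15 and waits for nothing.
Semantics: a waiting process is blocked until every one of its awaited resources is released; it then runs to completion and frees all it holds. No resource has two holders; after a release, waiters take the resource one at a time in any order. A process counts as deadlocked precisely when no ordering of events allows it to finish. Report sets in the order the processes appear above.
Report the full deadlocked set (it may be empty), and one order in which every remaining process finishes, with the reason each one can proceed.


Deadlocked set: T1 and T9.
Key observation: the cycle T1 -> T9 -> T1 can never break — each member waits on the next; no other process is dragged down with it.
One completion order for the rest: T3, T8, T4.
Verifying each step:
  T3 waits on nothing -> runs at once and releases L6
  T8 waits on nothing -> runs at once and releases L15
  T4: everything it awaited (L15) is free; runs, freeing L13 and L9


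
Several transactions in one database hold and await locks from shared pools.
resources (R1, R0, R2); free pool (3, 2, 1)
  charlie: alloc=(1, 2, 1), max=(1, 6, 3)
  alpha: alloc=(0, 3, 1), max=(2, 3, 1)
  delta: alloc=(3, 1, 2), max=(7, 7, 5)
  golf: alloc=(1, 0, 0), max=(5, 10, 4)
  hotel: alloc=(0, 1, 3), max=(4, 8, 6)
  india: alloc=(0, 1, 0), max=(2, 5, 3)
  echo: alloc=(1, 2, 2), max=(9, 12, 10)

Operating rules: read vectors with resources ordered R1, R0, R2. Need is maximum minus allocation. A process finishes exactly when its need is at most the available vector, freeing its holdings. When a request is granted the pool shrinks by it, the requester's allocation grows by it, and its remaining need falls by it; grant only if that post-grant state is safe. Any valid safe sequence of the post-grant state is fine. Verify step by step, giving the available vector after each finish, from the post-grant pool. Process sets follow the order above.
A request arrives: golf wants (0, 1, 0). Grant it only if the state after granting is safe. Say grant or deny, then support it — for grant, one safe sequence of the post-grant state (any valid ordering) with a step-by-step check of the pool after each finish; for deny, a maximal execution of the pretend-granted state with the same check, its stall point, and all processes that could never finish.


GRANT — the state after the grant stays safe, e.g. via alpha, charlie, delta, hotel, india, golf, echo.
Key observation: with (3, 1, 1) left after the transfer, alpha can run at once — the state stays safe.
Check on the post-grant state, step by step:
  pool = (3, 1, 1)
  run alpha (needs (2, 0, 0), free (3, 1, 1)); after release of (0, 3, 1) the pool is (3, 4, 2)
  run charlie (needs (0, 4, 2), free (3, 4, 2)); after release of (1, 2, 1) the pool is (4, 6, 3)
  run delta (needs (4, 6, 3), free (4, 6, 3)); after release of (3, 1, 2) the pool is (7, 7, 5)
  run hotel (needs (4, 7, 3), free (7, 7, 5)); after release of (0, 1, 3) the pool is (7, 8, 8)
  run india (needs (2, 4, 3), free (7, 8, 8)); after release of (0, 1, 0) the pool is (7, 9, 8)
  run golf (needs (4, 9, 4), free (7, 9, 8)); after release of (1, 1, 0) the pool is (8, 10, 8)
  run echo (needs (8, 10, 8), free (8, 10, 8)); after release of (1, 2, 2) the pool is (9, 12, 10)


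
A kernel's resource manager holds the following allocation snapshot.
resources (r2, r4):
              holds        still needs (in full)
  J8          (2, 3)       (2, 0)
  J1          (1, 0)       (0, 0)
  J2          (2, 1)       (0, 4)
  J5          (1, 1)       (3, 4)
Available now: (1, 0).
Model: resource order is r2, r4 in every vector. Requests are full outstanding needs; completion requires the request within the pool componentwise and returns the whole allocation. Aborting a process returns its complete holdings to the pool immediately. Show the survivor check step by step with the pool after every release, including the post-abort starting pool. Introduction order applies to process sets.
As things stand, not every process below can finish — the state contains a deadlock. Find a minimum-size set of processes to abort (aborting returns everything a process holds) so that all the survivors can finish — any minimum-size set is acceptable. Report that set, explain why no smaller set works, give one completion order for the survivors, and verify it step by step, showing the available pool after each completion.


Minimum abort set: J5.
Key observation: J2 could never have finished before the abort; with (1, 1) returned by J5, it fits at step 3.
No smaller set exists: with zero aborts the deadlock remains.
One survivor order: J8, J1, J2. Verifying each step (post-abort pool first):
  pool = (2, 1)
  J8 needs (2, 0) <= (2, 1) -> finishes; pool += (2, 3) = (4, 4)
  J1 needs (0, 0) <= (4, 4) -> finishes; pool += (1, 0) = (5, 4)
  J2 needs (0, 4) <= (5, 4) -> finishes; pool += (2, 1) = (7, 5)


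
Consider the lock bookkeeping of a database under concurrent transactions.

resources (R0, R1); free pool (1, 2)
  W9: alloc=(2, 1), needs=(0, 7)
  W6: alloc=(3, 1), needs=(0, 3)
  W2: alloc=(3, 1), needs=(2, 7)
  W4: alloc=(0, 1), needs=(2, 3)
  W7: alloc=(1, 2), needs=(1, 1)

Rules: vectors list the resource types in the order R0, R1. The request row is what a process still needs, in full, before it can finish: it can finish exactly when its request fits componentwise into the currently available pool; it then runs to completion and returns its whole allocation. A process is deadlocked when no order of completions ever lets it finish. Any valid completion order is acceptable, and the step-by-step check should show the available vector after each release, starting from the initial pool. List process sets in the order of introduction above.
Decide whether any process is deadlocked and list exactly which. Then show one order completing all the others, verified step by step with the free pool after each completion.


Deadlocked set: W9 and W2.
Key observation: W7, W6, W4 can finish, but then (5, 6) is all there is, and the blocked group's R1 demands exceed it.
A valid finishing order for the others: W7, W6, W4. Verifying each step:
  pool = (1, 2)
  W7: need (1, 1) fits (1, 2); releases (1, 2), pool now (2, 4)
  W6: need (0, 3) fits (2, 4); releases (3, 1), pool now (5, 5)
  W4: need (2, 3) fits (5, 5); releases (0, 1), pool now (5, 6)
The stuck group stays short no matter what:
  W9 cannot run: need (0, 7) vs free (5, 6) (insufficient R1)
  W2 cannot run: need (2, 7) vs free (5, 6) (insufficient R1)


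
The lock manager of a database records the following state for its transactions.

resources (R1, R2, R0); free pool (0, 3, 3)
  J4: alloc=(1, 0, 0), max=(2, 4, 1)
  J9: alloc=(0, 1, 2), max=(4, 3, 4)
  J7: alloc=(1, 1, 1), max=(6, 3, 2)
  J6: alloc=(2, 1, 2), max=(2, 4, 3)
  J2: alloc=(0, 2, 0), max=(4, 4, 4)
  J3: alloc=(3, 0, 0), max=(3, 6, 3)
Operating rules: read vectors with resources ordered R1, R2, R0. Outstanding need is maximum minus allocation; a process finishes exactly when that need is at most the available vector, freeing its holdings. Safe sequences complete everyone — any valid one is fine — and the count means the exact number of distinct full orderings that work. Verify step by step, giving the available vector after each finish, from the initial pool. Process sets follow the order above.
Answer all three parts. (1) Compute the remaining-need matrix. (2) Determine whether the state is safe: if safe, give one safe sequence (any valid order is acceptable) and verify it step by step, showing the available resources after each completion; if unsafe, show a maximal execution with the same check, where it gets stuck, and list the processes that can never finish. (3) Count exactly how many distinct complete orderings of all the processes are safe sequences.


(1) Remaining need (order R1, R2, R0):
  J4: (1, 4, 1)
  J9: (4, 2, 2)
  J7: (5, 2, 1)
  J6: (0, 3, 1)
  J2: (4, 2, 4)
  J3: (0, 6, 3)
(2) UNSAFE — no complete ordering exists.
Key observation: after J6, J4 the pool peaks at (3, 4, 5), and each blocked process is short somewhere: J9 on R1; J7 on R1; J2 on R1; J3 on R2.
The run J6, J4 cannot be extended any further. Walking it through:
  pool = (0, 3, 3)
  run J6 (needs (0, 3, 1), free (0, 3, 3)); after release of (2, 1, 2) the pool is (2, 4, 5)
  run J4 (needs (1, 4, 1), free (2, 4, 5)); after release of (1, 0, 0) the pool is (3, 4, 5)
  J9 cannot run: need (4, 2, 2) vs free (3, 4, 5) (insufficient R1)
  J7 cannot run: need (5, 2, 1) vs free (3, 4, 5) (insufficient R1)
  J2 cannot run: need (4, 2, 4) vs free (3, 4, 5) (insufficient R1)
  J3 cannot run: need (0, 6, 3) vs free (3, 4, 5) (insufficient R2)
Processes that can never finish: J9, J7, J2 and J3.
(3) Exactly 0 of the possible complete orderings are safe sequences.


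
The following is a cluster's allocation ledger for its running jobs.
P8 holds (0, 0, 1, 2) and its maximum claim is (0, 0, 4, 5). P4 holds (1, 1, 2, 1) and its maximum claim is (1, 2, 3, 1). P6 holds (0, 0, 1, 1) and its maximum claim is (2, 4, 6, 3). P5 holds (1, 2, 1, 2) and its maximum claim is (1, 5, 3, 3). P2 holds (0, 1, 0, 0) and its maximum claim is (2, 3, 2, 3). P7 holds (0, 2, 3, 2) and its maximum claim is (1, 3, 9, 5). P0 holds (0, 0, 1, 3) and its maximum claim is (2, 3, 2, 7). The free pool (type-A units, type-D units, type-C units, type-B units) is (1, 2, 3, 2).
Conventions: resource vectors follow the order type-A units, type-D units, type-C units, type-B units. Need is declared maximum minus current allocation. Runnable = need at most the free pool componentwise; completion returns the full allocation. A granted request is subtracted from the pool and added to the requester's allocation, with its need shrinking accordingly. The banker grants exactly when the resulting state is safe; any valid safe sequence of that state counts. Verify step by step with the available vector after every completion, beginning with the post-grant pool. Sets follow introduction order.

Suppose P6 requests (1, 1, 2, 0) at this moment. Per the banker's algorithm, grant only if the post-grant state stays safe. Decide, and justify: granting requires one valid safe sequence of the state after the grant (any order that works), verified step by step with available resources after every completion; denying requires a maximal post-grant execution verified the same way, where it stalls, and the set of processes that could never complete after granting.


DENY — the pretend-granted state is unsafe.
Key observation: after P4, P8 the pool peaks at (1, 2, 4, 5), and each blocked process is short somewhere: P6 on type-D units; P5 on type-D units; P2 on type-A units; P7 on type-C units; P0 on type-A units, type-D units.
After a pretend grant, a maximal execution: P4, P8 — then nothing else fits. Check, step by step:
  pool = (0, 1, 1, 2)
  run P4 (needs (0, 1, 1, 0), free (0, 1, 1, 2)); after release of (1, 1, 2, 1) the pool is (1, 2, 3, 3)
  run P8 (needs (0, 0, 3, 3), free (1, 2, 3, 3)); after release of (0, 0, 1, 2) the pool is (1, 2, 4, 5)
  blocked: P6 wants (1, 3, 3, 2), pool (1, 2, 4, 5) — not enough type-D units
  blocked: P5 wants (0, 3, 2, 1), pool (1, 2, 4, 5) — not enough type-D units
  blocked: P2 wants (2, 2, 2, 3), pool (1, 2, 4, 5) — not enough type-A units
  blocked: P7 wants (1, 1, 6, 3), pool (1, 2, 4, 5) — not enough type-C units
  blocked: P0 wants (2, 3, 1, 4), pool (1, 2, 4, 5) — not enough type-A units and type-D units
Post-grant, the permanently blocked set is P6, P5, P2, P7 and P0.


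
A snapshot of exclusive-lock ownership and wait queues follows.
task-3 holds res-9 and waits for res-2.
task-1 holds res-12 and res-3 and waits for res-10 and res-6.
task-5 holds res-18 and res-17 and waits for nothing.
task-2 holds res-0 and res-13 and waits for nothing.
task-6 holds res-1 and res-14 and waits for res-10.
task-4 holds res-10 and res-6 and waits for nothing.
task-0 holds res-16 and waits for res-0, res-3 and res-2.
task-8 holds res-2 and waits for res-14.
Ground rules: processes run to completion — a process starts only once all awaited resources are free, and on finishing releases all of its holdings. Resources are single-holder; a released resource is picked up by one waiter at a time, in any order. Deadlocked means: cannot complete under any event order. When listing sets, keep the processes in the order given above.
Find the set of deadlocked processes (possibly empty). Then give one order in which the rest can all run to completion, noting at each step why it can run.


No process is deadlocked.
Key observation: the wait graph is acyclic; completion cascades from the unblocked processes through everyone else.
One completion order for the rest: task-5, task-4, task-6, task-1, task-2, task-8, task-0, task-3.
Walking it through:
  task-5 waits on nothing -> runs at once and releases res-18 and res-17
  task-4 waits on nothing -> runs at once and releases res-10 and res-6
  task-6: everything it awaited (res-10) is free; runs, freeing res-1 and res-14
  task-1: everything it awaited (res-10 and res-6) is free; runs, freeing res-12 and res-3
  task-2 waits on nothing -> runs at once and releases res-0 and res-13
  task-8: everything it awaited (res-14) is free; runs, freeing res-2
  task-0: everything it awaited (res-0, res-3 and res-2) is free; runs, freeing res-16
  task-3: everything it awaited (res-2) is free; runs, freeing res-9


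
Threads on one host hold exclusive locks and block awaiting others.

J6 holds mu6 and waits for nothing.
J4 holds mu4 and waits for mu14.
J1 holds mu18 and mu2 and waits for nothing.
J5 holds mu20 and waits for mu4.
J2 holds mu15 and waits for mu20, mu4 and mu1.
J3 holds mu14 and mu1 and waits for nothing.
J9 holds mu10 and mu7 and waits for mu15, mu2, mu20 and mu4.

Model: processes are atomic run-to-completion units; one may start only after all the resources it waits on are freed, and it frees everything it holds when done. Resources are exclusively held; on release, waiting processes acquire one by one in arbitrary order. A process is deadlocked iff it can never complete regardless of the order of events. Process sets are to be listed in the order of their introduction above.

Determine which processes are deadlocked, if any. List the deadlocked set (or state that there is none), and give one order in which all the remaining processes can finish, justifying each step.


Nothing here is deadlocked.
Key observation: all waits point, directly or indirectly, at processes that can finish, so nothing is permanently blocked.
One completion order for the rest: J1, J3, J4, J5, J6, J2, J9.
Verifying each step:
  J1: no waits; runs immediately, freeing mu18 and mu2
  J3: no waits; runs immediately, freeing mu14 and mu1
  J4 waits on mu14 — all released -> runs and releases mu4
  J5 waits on mu4 — all released -> runs and releases mu20
  J6: no waits; runs immediately, freeing mu6
  J2 waits on mu20, mu4 and mu1 — all released -> runs and releases mu15
  J9 waits on mu15, mu2, mu20 and mu4 — all released -> runs and releases mu10 and mu7


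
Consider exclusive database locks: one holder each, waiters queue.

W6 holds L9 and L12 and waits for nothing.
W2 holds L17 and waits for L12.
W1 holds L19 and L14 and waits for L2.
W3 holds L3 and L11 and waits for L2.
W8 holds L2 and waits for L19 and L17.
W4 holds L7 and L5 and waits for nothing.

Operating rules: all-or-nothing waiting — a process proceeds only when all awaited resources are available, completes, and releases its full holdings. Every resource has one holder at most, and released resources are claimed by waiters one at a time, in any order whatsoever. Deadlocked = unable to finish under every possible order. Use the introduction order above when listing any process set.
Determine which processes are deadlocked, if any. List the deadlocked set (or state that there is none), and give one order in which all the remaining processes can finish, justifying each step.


Deadlocked set: W1, W3 and W8.
Key observation: the loop W1 -> W8 -> W1 blocks itself forever; W3 waits into the deadlock from upstream.
The rest can finish in the order W6, W2, W4.
Verifying each step:
  W6: no waits; runs immediately, freeing L9 and L12
  W2 waits on L12 — all released -> runs and releases L17
  W4: no waits; runs immediately, freeing L7 and L5


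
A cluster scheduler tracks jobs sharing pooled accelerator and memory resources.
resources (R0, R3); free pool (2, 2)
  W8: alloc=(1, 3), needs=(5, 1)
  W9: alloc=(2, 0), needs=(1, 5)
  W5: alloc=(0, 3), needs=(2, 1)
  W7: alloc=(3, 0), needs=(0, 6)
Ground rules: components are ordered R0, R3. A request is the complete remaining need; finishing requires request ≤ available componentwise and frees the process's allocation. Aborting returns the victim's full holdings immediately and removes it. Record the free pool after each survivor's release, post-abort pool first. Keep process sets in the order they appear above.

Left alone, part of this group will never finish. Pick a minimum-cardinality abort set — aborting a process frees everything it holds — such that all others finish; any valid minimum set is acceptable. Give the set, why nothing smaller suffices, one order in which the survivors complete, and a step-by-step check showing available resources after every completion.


The answer: abort W7.
Key observation: W8 was stuck for good until W7 gave back (3, 0); in the order shown it finishes at step 3.
Why nothing smaller works: aborting no one leaves the state deadlocked as given.
The survivors complete as W5, W9, W8. Walking it through (starting from the post-abort pool):
  pool = (5, 2)
  W5 needs (2, 1) <= (5, 2) -> finishes; pool += (0, 3) = (5, 5)
  W9 needs (1, 5) <= (5, 5) -> finishes; pool += (2, 0) = (7, 5)
  W8 needs (5, 1) <= (7, 5) -> finishes; pool += (1, 3) = (8, 8)


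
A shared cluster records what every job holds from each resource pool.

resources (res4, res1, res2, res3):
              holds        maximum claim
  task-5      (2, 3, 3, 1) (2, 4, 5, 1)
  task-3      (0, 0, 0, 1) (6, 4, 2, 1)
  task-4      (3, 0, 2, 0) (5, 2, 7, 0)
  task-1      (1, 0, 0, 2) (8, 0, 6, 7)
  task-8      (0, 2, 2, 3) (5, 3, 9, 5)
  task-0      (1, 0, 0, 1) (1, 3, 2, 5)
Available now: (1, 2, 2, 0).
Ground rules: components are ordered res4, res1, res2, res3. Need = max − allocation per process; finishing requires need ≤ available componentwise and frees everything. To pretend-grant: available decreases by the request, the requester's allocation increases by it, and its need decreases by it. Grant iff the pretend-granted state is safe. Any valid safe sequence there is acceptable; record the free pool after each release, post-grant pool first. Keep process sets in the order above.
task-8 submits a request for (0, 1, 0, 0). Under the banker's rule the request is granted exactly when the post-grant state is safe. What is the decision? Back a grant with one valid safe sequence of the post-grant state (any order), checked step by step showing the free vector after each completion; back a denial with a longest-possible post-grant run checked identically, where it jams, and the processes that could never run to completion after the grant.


GRANT — the state after the grant stays safe, e.g. via task-5, task-4, task-3, task-8, task-0, task-1.
Key observation: post-grant, (1, 1, 2, 0) remains, and an order beginning with task-5 completes everyone.
Verifying the post-grant state step by step:
  pool = (1, 1, 2, 0)
  task-5 needs (0, 1, 2, 0) <= (1, 1, 2, 0) -> finishes; pool += (2, 3, 3, 1) = (3, 4, 5, 1)
  task-4 needs (2, 2, 5, 0) <= (3, 4, 5, 1) -> finishes; pool += (3, 0, 2, 0) = (6, 4, 7, 1)
  task-3 needs (6, 4, 2, 0) <= (6, 4, 7, 1) -> finishes; pool += (0, 0, 0, 1) = (6, 4, 7, 2)
  task-8 needs (5, 0, 7, 2) <= (6, 4, 7, 2) -> finishes; pool += (0, 3, 2, 3) = (6, 7, 9, 5)
  task-0 needs (0, 3, 2, 4) <= (6, 7, 9, 5) -> finishes; pool += (1, 0, 0, 1) = (7, 7, 9, 6)
  task-1 needs (7, 0, 6, 5) <= (7, 7, 9, 6) -> finishes; pool += (1, 0, 0, 2) = (8, 7, 9, 8)


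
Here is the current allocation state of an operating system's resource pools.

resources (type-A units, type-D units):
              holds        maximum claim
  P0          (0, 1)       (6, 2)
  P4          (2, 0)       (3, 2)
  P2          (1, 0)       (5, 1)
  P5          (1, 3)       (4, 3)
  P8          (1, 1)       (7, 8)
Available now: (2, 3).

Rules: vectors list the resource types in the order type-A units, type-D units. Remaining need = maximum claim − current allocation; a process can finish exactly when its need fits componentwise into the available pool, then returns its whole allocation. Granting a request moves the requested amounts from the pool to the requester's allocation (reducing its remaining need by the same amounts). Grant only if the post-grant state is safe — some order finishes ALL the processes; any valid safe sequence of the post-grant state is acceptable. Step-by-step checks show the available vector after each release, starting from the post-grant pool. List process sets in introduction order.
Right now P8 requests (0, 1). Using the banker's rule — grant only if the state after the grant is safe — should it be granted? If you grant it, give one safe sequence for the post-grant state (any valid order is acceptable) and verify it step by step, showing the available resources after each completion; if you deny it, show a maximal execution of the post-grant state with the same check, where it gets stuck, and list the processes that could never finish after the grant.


GRANT — the state after the grant stays safe, e.g. via P4, P5, P2, P0, P8.
Key observation: the grant leaves (2, 2) free — enough for P4, whose release restarts the cascade.
Check on the post-grant state, step by step:
  pool = (2, 2)
  P4: need (1, 2) fits (2, 2); releases (2, 0), pool now (4, 2)
  P5: need (3, 0) fits (4, 2); releases (1, 3), pool now (5, 5)
  P2: need (4, 1) fits (5, 5); releases (1, 0), pool now (6, 5)
  P0: need (6, 1) fits (6, 5); releases (0, 1), pool now (6, 6)
  P8: need (6, 6) fits (6, 6); releases (1, 2), pool now (7, 8)


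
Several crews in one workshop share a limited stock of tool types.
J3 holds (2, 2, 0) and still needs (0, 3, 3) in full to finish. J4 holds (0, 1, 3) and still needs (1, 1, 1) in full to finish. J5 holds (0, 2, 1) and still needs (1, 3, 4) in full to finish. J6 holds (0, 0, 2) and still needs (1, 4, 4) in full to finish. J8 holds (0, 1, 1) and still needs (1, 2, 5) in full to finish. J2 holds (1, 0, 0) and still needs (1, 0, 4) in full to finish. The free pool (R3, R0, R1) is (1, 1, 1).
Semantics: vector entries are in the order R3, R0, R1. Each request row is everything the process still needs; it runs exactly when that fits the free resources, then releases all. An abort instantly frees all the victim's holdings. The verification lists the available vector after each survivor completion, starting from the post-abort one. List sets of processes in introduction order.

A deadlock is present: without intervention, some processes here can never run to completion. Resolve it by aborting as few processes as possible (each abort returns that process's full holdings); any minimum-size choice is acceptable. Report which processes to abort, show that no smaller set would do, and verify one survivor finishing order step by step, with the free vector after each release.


Abort J3.
Key observation: the returned (2, 2, 0) from J3 is what brings J6 — unrunnable before, under any order — into play at step 2.
Why nothing smaller works: aborting no one leaves the state deadlocked as given.
The survivors complete as J4, J6, J2, J8, J5. Check, step by step (starting from the post-abort pool):
  pool = (3, 3, 1)
  J4: need (1, 1, 1) fits (3, 3, 1); releases (0, 1, 3), pool now (3, 4, 4)
  J6: need (1, 4, 4) fits (3, 4, 4); releases (0, 0, 2), pool now (3, 4, 6)
  J2: need (1, 0, 4) fits (3, 4, 6); releases (1, 0, 0), pool now (4, 4, 6)
  J8: need (1, 2, 5) fits (4, 4, 6); releases (0, 1, 1), pool now (4, 5, 7)
  J5: need (1, 3, 4) fits (4, 5, 7); releases (0, 2, 1), pool now (4, 7, 8)


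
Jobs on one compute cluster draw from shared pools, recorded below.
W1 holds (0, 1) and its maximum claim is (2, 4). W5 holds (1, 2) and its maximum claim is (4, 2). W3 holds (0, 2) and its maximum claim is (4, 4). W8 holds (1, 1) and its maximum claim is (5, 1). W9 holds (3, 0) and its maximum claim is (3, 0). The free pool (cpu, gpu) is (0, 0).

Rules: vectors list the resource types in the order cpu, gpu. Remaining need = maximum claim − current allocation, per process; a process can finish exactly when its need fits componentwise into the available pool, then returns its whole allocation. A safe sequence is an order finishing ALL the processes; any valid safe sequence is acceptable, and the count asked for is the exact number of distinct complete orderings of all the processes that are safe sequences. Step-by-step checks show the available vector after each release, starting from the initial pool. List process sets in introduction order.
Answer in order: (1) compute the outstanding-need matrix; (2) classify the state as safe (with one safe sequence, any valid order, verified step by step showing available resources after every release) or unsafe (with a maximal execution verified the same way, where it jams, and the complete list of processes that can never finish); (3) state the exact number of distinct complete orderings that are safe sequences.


(1) Outstanding need per process (order cpu, gpu):
  W1: (2, 3)
  W5: (3, 0)
  W3: (4, 2)
  W8: (4, 0)
  W9: (0, 0)
(2) SAFE — a valid safe sequence is W9, W5, W8, W1, W3.
Key observation: W5 marks the first exact bind of the order: its need (3, 0) fits the free (3, 0) with zero slack on a requested resource.
Verifying each step:
  pool = (0, 0)
  W9: need (0, 0) fits (0, 0); releases (3, 0), pool now (3, 0)
  W5: need (3, 0) fits (3, 0); releases (1, 2), pool now (4, 2)
  W8: need (4, 0) fits (4, 2); releases (1, 1), pool now (5, 3)
  W1: need (2, 3) fits (5, 3); releases (0, 1), pool now (5, 4)
  W3: need (4, 2) fits (5, 4); releases (0, 2), pool now (5, 6)
(3) Precisely 4 of the possible complete orderings are safe sequences.


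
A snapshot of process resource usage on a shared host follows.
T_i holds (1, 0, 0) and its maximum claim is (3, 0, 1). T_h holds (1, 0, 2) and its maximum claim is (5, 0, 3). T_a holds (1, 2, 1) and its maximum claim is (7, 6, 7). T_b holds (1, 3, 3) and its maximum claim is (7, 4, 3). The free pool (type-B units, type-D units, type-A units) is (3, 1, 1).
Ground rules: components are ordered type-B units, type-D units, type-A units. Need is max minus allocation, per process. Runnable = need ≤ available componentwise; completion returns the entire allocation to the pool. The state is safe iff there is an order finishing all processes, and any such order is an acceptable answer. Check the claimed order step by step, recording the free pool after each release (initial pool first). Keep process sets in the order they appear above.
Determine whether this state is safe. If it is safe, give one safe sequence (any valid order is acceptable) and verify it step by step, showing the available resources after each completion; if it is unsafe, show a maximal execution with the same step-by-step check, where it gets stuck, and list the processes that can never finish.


UNSAFE.
Key observation: once T_i, T_h finish, the pool peaks at (5, 1, 3) — and every remaining process still needs more type-B units than that.
The run T_i, T_h cannot be extended any further. Step-by-step check:
  pool = (3, 1, 1)
  run T_i (needs (2, 0, 1), free (3, 1, 1)); after release of (1, 0, 0) the pool is (4, 1, 1)
  run T_h (needs (4, 0, 1), free (4, 1, 1)); after release of (1, 0, 2) the pool is (5, 1, 3)
  blocked: T_a wants (6, 4, 6), pool (5, 1, 3) — not enough type-B units, type-D units and type-A units
  blocked: T_b wants (6, 1, 0), pool (5, 1, 3) — not enough type-B units
Permanently blocked: T_a and T_b.


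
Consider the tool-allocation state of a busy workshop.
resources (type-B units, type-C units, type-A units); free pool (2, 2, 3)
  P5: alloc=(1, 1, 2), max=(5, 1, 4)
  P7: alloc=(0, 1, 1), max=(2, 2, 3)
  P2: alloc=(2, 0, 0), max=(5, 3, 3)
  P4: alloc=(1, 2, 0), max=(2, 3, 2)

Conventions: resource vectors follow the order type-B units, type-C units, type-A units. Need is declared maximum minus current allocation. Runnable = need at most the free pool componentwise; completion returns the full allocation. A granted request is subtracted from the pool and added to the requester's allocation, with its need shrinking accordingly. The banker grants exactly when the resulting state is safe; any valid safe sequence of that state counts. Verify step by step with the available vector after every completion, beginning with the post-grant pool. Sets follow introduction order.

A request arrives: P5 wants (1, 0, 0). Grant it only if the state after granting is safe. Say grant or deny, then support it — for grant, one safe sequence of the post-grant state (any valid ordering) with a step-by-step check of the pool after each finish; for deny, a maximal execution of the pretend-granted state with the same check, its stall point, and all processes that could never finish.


DENY — the pretend-granted state is unsafe.
Key observation: even finishing P4, P7 leaves just (2, 5, 4) free — too little type-B units for any of the remaining processes.
On the post-grant state, P4, P7 is a maximal run — nothing extends it. Check, step by step:
  pool = (1, 2, 3)
  run P4 (needs (1, 1, 2), free (1, 2, 3)); after release of (1, 2, 0) the pool is (2, 4, 3)
  run P7 (needs (2, 1, 2), free (2, 4, 3)); after release of (0, 1, 1) the pool is (2, 5, 4)
  P5 still needs (3, 0, 2) but only (2, 5, 4) is free — short on type-B units
  P2 still needs (3, 3, 3) but only (2, 5, 4) is free — short on type-B units
Post-grant, the permanently blocked set is P5 and P2.


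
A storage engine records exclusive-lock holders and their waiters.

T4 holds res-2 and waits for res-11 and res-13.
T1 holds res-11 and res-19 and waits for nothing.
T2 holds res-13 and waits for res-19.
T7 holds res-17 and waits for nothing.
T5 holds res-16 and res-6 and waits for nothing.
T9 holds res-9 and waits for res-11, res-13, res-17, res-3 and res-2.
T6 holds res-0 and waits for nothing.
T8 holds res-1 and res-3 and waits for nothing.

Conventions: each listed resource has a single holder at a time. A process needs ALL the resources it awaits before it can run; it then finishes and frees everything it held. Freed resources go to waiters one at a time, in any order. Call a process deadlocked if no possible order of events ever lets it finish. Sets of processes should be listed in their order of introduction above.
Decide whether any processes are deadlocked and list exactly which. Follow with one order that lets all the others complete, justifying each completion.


No process is deadlocked.
Key observation: every chain of waits terminates; starting from the processes that wait on nothing, all the rest unlock in turn.
One completion order for the rest: T1, T2, T8, T7, T6, T5, T4, T9.
Step-by-step check:
  run T1 (it waits on nothing); releases res-11 and res-19
  run T2 (all its waits — res-19 — are resolved); releases res-13
  run T8 (it waits on nothing); releases res-1 and res-3
  run T7 (it waits on nothing); releases res-17
  run T6 (it waits on nothing); releases res-0
  run T5 (it waits on nothing); releases res-16 and res-6
  run T4 (all its waits — res-11 and res-13 — are resolved); releases res-2
  run T9 (all its waits — res-11, res-13, res-17, res-3 and res-2 — are resolved); releases res-9


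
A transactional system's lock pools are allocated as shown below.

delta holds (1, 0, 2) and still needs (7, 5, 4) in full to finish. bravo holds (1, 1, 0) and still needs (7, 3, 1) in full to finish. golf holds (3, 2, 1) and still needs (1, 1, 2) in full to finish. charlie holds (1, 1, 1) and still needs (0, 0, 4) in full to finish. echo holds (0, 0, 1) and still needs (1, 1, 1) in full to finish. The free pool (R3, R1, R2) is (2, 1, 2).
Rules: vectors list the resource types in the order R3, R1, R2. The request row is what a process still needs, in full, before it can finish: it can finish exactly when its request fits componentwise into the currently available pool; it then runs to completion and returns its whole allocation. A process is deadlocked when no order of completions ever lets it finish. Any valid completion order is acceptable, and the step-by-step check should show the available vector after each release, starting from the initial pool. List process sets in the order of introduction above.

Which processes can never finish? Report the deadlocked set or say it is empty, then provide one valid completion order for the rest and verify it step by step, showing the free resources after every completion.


The deadlocked set is delta and bravo.
Key observation: even finishing echo, golf, charlie leaves just (6, 4, 5) free — too little R3 for any of the remaining processes.
The rest can finish in the order echo, golf, charlie. Verifying each step:
  pool = (2, 1, 2)
  echo: need (1, 1, 1) fits (2, 1, 2); releases (0, 0, 1), pool now (2, 1, 3)
  golf: need (1, 1, 2) fits (2, 1, 3); releases (3, 2, 1), pool now (5, 3, 4)
  charlie: need (0, 0, 4) fits (5, 3, 4); releases (1, 1, 1), pool now (6, 4, 5)
The stuck group stays short no matter what:
  delta cannot run: need (7, 5, 4) vs free (6, 4, 5) (insufficient R3 and R1)
  bravo cannot run: need (7, 3, 1) vs free (6, 4, 5) (insufficient R3)


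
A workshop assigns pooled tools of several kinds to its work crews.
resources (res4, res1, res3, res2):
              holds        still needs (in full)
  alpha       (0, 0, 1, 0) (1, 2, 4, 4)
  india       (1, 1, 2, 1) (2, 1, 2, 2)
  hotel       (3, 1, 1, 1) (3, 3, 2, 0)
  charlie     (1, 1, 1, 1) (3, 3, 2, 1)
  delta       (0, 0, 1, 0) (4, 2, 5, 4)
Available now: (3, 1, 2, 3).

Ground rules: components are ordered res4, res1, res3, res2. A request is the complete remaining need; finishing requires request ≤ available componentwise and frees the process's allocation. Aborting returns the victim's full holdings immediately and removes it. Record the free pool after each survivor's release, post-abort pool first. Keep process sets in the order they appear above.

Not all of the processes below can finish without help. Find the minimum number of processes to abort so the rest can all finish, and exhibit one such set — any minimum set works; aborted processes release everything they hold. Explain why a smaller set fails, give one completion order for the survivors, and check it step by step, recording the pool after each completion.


Abort hotel.
Key observation: the deadlocked charlie becomes finishable only because hotel released (3, 1, 1, 1); it completes at step 2 below.
Why nothing smaller works: aborting no one leaves the state deadlocked as given.
One survivor order: india, charlie, alpha, delta. Verifying each step (post-abort pool first):
  pool = (6, 2, 3, 4)
  run india (needs (2, 1, 2, 2), free (6, 2, 3, 4)); after release of (1, 1, 2, 1) the pool is (7, 3, 5, 5)
  run charlie (needs (3, 3, 2, 1), free (7, 3, 5, 5)); after release of (1, 1, 1, 1) the pool is (8, 4, 6, 6)
  run alpha (needs (1, 2, 4, 4), free (8, 4, 6, 6)); after release of (0, 0, 1, 0) the pool is (8, 4, 7, 6)
  run delta (needs (4, 2, 5, 4), free (8, 4, 7, 6)); after release of (0, 0, 1, 0) the pool is (8, 4, 8, 6)


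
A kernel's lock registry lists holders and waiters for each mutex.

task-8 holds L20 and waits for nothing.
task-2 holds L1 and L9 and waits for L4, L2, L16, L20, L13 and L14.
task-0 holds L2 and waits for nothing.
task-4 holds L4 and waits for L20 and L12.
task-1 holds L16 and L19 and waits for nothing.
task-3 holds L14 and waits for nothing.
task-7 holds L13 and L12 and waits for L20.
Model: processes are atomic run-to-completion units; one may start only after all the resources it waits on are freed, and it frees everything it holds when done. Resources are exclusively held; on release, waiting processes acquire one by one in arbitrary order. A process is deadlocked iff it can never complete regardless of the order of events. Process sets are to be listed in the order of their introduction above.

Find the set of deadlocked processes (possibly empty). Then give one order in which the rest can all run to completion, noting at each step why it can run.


No process is deadlocked.
Key observation: although several processes wait, no cycle exists — each chain bottoms out at a free runner.
One completion order for the rest: task-8, task-1, task-0, task-7, task-3, task-4, task-2.
Walking it through:
  task-8 waits on nothing -> runs at once and releases L20
  task-1 waits on nothing -> runs at once and releases L16 and L19
  task-0 waits on nothing -> runs at once and releases L2
  task-7: everything it awaited (L20) is free; runs, freeing L13 and L12
  task-3 waits on nothing -> runs at once and releases L14
  task-4: everything it awaited (L20 and L12) is free; runs, freeing L4
  task-2: everything it awaited (L4, L2, L16, L20, L13 and L14) is free; runs, freeing L1 and L9


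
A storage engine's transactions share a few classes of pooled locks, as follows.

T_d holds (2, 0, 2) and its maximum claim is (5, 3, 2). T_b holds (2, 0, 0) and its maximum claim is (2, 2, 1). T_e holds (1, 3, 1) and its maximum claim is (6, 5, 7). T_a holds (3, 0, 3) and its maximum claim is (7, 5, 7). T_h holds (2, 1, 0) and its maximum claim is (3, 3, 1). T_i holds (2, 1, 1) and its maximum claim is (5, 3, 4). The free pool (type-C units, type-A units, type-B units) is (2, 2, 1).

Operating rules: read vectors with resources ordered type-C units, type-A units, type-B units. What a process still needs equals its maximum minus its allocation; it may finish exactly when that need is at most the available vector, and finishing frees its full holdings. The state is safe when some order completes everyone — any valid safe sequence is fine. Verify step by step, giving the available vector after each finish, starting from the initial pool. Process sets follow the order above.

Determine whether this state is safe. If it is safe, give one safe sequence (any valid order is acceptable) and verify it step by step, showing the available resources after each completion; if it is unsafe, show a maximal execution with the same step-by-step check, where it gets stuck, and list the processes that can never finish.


The state is UNSAFE.
Key observation: after T_h, T_d, T_b, T_i the pool peaks at (10, 4, 4), and each blocked process is short somewhere: T_e on type-B units; T_a on type-A units.
The run T_h, T_d, T_b, T_i cannot be extended any further. Check, step by step:
  pool = (2, 2, 1)
  T_h: need (1, 2, 1) fits (2, 2, 1); releases (2, 1, 0), pool now (4, 3, 1)
  T_d: need (3, 3, 0) fits (4, 3, 1); releases (2, 0, 2), pool now (6, 3, 3)
  T_b: need (0, 2, 1) fits (6, 3, 3); releases (2, 0, 0), pool now (8, 3, 3)
  T_i: need (3, 2, 3) fits (8, 3, 3); releases (2, 1, 1), pool now (10, 4, 4)
  T_e still needs (5, 2, 6) but only (10, 4, 4) is free — short on type-B units
  T_a still needs (4, 5, 4) but only (10, 4, 4) is free — short on type-A units
Processes that can never finish: T_e and T_a.


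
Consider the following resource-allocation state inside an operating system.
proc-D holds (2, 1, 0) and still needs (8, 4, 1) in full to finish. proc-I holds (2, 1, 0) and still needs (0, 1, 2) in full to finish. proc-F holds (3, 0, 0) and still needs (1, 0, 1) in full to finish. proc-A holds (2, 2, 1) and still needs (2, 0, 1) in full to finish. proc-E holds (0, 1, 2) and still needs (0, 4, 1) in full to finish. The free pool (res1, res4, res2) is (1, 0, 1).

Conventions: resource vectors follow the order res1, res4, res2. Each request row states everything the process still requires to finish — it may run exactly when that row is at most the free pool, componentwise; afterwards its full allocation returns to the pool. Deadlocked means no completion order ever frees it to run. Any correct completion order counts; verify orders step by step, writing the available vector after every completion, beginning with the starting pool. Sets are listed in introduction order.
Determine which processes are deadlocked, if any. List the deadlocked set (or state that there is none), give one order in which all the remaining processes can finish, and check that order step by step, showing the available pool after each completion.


Deadlocked: proc-D and proc-E.
Key observation: res4 is the bottleneck — with proc-F, proc-A, proc-I done the pool holds (8, 3, 2), short of every remaining need.
A valid finishing order for the others: proc-F, proc-A, proc-I. Verifying each step:
  pool = (1, 0, 1)
  run proc-F (needs (1, 0, 1), free (1, 0, 1)); after release of (3, 0, 0) the pool is (4, 0, 1)
  run proc-A (needs (2, 0, 1), free (4, 0, 1)); after release of (2, 2, 1) the pool is (6, 2, 2)
  run proc-I (needs (0, 1, 2), free (6, 2, 2)); after release of (2, 1, 0) the pool is (8, 3, 2)
The stuck group stays short no matter what:
  proc-D still needs (8, 4, 1) but only (8, 3, 2) is free — short on res4
  proc-E still needs (0, 4, 1) but only (8, 3, 2) is free — short on res4
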